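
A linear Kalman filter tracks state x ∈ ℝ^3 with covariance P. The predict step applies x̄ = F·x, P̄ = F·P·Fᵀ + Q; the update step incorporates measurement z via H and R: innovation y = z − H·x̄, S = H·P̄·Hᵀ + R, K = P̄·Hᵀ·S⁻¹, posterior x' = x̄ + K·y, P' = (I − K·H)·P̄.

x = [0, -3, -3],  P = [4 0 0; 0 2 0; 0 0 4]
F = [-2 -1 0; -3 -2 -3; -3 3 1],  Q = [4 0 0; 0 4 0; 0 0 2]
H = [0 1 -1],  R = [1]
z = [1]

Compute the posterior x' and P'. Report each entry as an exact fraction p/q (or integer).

x̄ = F·x = [3, 15, -12]
P̄ = F·P·Fᵀ + Q = [22 28 18; 28 84 12; 18 12 60]
y = z − H·x̄ = [-26]
S = H·P̄·Hᵀ + R = [121]
K = P̄·Hᵀ·S⁻¹ = [10/121; 72/121; -48/121]
x' = x̄ + K·y = [103/121, -57/121, -204/121]
P' = (I − K·H)·P̄ = [2562/121 2668/121 2658/121; 2668/121 4980/121 4908/121; 2658/121 4908/121 4956/121]

x' = [103/121, -57/121, -204/121]
P' = [2562/121 2668/121 2658/121; 2668/121 4980/121 4908/121; 2658/121 4908/121 4956/121]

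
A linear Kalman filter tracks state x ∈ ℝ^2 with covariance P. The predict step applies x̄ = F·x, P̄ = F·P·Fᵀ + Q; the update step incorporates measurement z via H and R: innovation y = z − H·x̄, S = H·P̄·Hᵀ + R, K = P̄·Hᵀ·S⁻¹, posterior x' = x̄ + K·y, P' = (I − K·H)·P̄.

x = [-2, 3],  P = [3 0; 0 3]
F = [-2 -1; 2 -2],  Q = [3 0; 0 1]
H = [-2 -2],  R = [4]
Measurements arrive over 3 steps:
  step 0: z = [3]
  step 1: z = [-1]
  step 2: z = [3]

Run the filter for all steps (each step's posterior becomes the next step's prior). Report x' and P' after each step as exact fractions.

step 0: x' = [61/16, -355/64], P' = [27/2 -105/8; -105/8 439/32]
step 1: x' = [18649/8222, -13505/8222], P' = [36602/4111 -37709/4111; -37709/4111 42895/4111]
step 2: x' = [-628791/406610, 4530/40661], P' = [1628632/203305 -334250/40661; -334250/40661 766047/81322]

step 0: x̄ = F·x = [1, -10]
step 0: P̄ = F·P·Fᵀ + Q = [18 -6; -6 25]
step 0: y = z − H·x̄ = [-15]
step 0: S = H·P̄·Hᵀ + R = [128]
step 0: K = P̄·Hᵀ·S⁻¹ = [-3/16; -19/64]
step 0: x' = x̄ + K·y = [61/16, -355/64]
step 0: P' = (I − K·H)·P̄ = [27/2 -105/8; -105/8 439/32]
step 1: x̄ = F·x = [-133/64, 599/32]
step 1: P̄ = F·P·Fᵀ + Q = [583/32 -845/16; -845/16 1719/8]
step 1: y = z − H·x̄ = [1033/32]
step 1: S = H·P̄·Hᵀ + R = [4111/8]
step 1: K = P̄·Hᵀ·S⁻¹ = [1107/8222; -2593/4111]
step 1: x' = x̄ + K·y = [18649/8222, -13505/8222]
step 1: P' = (I − K·H)·P̄ = [36602/4111 -37709/4111; -37709/4111 42895/4111]
step 2: x̄ = F·x = [-23793/8222, 32154/4111]
step 2: P̄ = F·P·Fᵀ + Q = [50800/4111 -136036/4111; -136036/4111 623771/4111]
step 2: y = z − H·x̄ = [52848/4111]
step 2: S = H·P̄·Hᵀ + R = [1626440/4111]
step 2: K = P̄·Hᵀ·S⁻¹ = [21309/203305; -97547/162644]
step 2: x' = x̄ + K·y = [-628791/406610, 4530/40661]
step 2: P' = (I − K·H)·P̄ = [1628632/203305 -334250/40661; -334250/40661 766047/81322]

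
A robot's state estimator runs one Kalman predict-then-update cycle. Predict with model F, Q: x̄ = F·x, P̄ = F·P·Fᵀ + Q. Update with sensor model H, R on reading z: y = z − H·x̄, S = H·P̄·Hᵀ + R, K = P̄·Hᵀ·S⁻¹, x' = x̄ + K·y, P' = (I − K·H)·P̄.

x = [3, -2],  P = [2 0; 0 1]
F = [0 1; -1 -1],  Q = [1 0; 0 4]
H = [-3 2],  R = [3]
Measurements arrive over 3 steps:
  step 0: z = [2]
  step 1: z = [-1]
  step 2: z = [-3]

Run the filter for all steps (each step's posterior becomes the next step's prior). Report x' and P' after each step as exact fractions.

step 0: x̄ = F·x = [-2, -1]
step 0: P̄ = F·P·Fᵀ + Q = [2 -1; -1 7]
step 0: y = z − H·x̄ = [-2]
step 0: S = H·P̄·Hᵀ + R = [61]
step 0: K = P̄·Hᵀ·S⁻¹ = [-8/61; 17/61]
step 0: x' = x̄ + K·y = [-106/61, -95/61]
step 0: P' = (I − K·H)·P̄ = [58/61 75/61; 75/61 138/61]
step 1: x̄ = F·x = [-95/61, 201/61]
step 1: P̄ = F·P·Fᵀ + Q = [199/61 -213/61; -213/61 590/61]
step 1: y = z − H·x̄ = [-748/61]
step 1: S = H·P̄·Hᵀ + R = [6890/61]
step 1: K = P̄·Hᵀ·S⁻¹ = [-1023/6890; 1819/6890]
step 1: x' = x̄ + K·y = [907/3445, 199/3445]
step 1: P' = (I − K·H)·P̄ = [5321/6890 6447/6890; 6447/6890 12399/6890]
step 2: x̄ = F·x = [199/3445, -1106/3445]
step 2: P̄ = F·P·Fᵀ + Q = [19289/6890 -9423/3445; -9423/3445 29087/3445]
step 2: y = z − H·x̄ = [-142/65]
step 2: S = H·P̄·Hᵀ + R = [12323/130]
step 2: K = P̄·Hᵀ·S⁻¹ = [-1803/12323; 3262/12323]
step 2: x' = x̄ + K·y = [246487/653119, -587370/653119]
step 2: P' = (I − K·H)·P̄ = [503119/653119 611340/653119; 611340/653119 1176339/653119]

step 0: x' = [-106/61, -95/61], P' = [58/61 75/61; 75/61 138/61]
step 1: x' = [907/3445, 199/3445], P' = [5321/6890 6447/6890; 6447/6890 12399/6890]
step 2: x' = [246487/653119, -587370/653119], P' = [503119/653119 611340/653119; 611340/653119 1176339/653119]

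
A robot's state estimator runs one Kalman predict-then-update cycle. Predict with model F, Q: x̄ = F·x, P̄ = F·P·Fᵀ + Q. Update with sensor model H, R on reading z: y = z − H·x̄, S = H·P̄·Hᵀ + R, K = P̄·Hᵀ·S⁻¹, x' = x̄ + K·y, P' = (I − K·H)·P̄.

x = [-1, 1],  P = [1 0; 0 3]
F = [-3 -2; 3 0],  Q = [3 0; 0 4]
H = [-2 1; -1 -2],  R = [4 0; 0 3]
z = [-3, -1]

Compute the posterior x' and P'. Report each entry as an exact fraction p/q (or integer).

x' = [4247/3191, -1191/3191]
P' = [4677/6382 -285/3191; -285/3191 1926/3191]

x̄ = F·x = [1, -3]
P̄ = F·P·Fᵀ + Q = [24 -9; -9 13]
y = z − H·x̄ = [2, -6]
S = H·P̄·Hᵀ + R = [149 -5; -5 43]
K = P̄·Hᵀ·S⁻¹ = [-2481/6382 -1179/6382; 624/3191 -1189/3191]
x' = x̄ + K·y = [4247/3191, -1191/3191]
P' = (I − K·H)·P̄ = [4677/6382 -285/3191; -285/3191 1926/3191]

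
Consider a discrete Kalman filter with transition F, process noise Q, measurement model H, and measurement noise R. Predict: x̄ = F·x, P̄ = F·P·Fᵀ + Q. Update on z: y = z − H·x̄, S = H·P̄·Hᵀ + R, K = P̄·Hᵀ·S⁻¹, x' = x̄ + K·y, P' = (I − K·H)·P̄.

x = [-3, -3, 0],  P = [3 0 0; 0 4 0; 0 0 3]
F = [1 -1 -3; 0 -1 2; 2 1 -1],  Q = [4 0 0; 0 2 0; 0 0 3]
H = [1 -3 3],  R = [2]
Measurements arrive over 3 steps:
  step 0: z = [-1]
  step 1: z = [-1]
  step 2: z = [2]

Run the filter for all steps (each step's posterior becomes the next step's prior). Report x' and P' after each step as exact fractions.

step 0: x̄ = F·x = [0, 3, -9]
step 0: P̄ = F·P·Fᵀ + Q = [38 -14 11; -14 18 -10; 11 -10 22]
step 0: y = z − H·x̄ = [35]
step 0: S = H·P̄·Hᵀ + R = [730]
step 0: K = P̄·Hᵀ·S⁻¹ = [113/730; -49/365; 107/730]
step 0: x' = x̄ + K·y = [791/146, -124/73, -565/146]
step 0: P' = (I − K·H)·P̄ = [14971/730 427/365 -4061/730; 427/365 1768/365 1593/365; -4061/730 1593/365 4611/730]
step 1: x̄ = F·x = [1367/73, -441/73, 1899/146]
step 1: P̄ = F·P·Fᵀ + Q = [10470/73 -2992/73 6144/73; -2992/73 5348/365 -10576/365; 6144/73 -10576/365 83509/730]
step 1: y = z − H·x̄ = [-11223/146]
step 1: S = H·P̄·Hᵀ + R = [1882901/730]
step 1: K = P̄·Hᵀ·S⁻¹ = [378780/1882901; -125464/1882901; 375423/1882901]
step 1: x' = x̄ + K·y = [6142489/1882901, -1730385/1882901, -4368105/1882901]
step 1: P' = (I − K·H)·P̄ = [73514310/1882901 -12072800/1882901 -36325050/1882901; -12072800/1882901 6025060/1882901 9965684/1882901; -36325050/1882901 9965684/1882901 22324316/1882901]
step 2: x̄ = F·x = [117191/10519, -7005825/1882901, 14922698/1882901]
step 2: P̄ = F·P·Fᵀ + Q = [3295418/10519 -997388/10519 2538510/10519; -997388/10519 59225390/1882901 -141931240/1882901; 2538510/10519 -141931240/1882901 405132951/1882901]
step 2: y = z − H·x̄ = [-82996956/1882901]
step 2: S = H·P̄·Hᵀ + R = [11125187465/1882901]
step 2: K = P̄·Hᵀ·S⁻¹ = [2488657048/11125187465; -25225882/358877015; 299369409/1589312495]
step 2: x' = x̄ + K·y = [2035172671/1589312495, -31908069/51268145, -600094894/1589312495]
step 2: P' = (I − K·H)·P̄ = [196032451526/11125187465 -686506844/358877015 -12138108282/1589312495; -686506844/358877015 811477806/358877015 146213738/51268145; -12138108282/1589312495 146213738/51268145 8778241578/1589312495]

step 0: x' = [791/146, -124/73, -565/146], P' = [14971/730 427/365 -4061/730; 427/365 1768/365 1593/365; -4061/730 1593/365 4611/730]
step 1: x' = [6142489/1882901, -1730385/1882901, -4368105/1882901], P' = [73514310/1882901 -12072800/1882901 -36325050/1882901; -12072800/1882901 6025060/1882901 9965684/1882901; -36325050/1882901 9965684/1882901 22324316/1882901]
step 2: x' = [2035172671/1589312495, -31908069/51268145, -600094894/1589312495], P' = [196032451526/11125187465 -686506844/358877015 -12138108282/1589312495; -686506844/358877015 811477806/358877015 146213738/51268145; -12138108282/1589312495 146213738/51268145 8778241578/1589312495]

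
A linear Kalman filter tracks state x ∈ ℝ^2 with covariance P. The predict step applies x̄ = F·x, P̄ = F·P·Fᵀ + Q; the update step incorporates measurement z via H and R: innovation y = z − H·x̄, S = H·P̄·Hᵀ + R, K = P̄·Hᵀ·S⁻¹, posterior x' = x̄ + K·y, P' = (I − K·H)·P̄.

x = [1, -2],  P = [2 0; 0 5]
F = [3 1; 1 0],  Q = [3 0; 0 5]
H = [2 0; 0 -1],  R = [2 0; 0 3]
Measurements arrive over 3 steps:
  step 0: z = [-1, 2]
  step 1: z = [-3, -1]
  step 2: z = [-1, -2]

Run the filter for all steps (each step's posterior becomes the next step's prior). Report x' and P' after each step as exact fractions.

step 0: x' = [-116/229, -493/458], P' = [112/229 9/229; 9/229 897/458]
step 1: x' = [-3274/2123, 1088/2123], P' = [2015/4246 115/4246; 115/4246 4057/2123]
step 2: x' = [-181409/276240, 1044/1151], P' = [654617/1381200 154/5755; 154/5755 2199/1151]

step 0: x̄ = F·x = [1, 1]
step 0: P̄ = F·P·Fᵀ + Q = [26 6; 6 7]
step 0: y = z − H·x̄ = [-3, 3]
step 0: S = H·P̄·Hᵀ + R = [106 -12; -12 10]
step 0: K = P̄·Hᵀ·S⁻¹ = [112/229 -3/229; 9/229 -299/458]
step 0: x' = x̄ + K·y = [-116/229, -493/458]
step 0: P' = (I − K·H)·P̄ = [112/229 9/229; 9/229 897/458]
step 1: x̄ = F·x = [-1189/458, -116/229]
step 1: P̄ = F·P·Fᵀ + Q = [4395/458 345/229; 345/229 1257/229]
step 1: y = z − H·x̄ = [502/229, -345/229]
step 1: S = H·P̄·Hᵀ + R = [9248/229 -690/229; -690/229 1944/229]
step 1: K = P̄·Hᵀ·S⁻¹ = [2015/4246 -115/12738; 115/4246 -4057/6369]
step 1: x' = x̄ + K·y = [-3274/2123, 1088/2123]
step 1: P' = (I − K·H)·P̄ = [2015/4246 115/4246; 115/4246 4057/2123]
step 2: x̄ = F·x = [-794/193, -3274/2123]
step 2: P̄ = F·P·Fᵀ + Q = [3607/386 280/193; 280/193 23245/4246]
step 2: y = z − H·x̄ = [1395/193, -7520/2123]
step 2: S = H·P̄·Hᵀ + R = [7600/193 -560/193; -560/193 35983/4246]
step 2: K = P̄·Hᵀ·S⁻¹ = [654617/1381200 -154/17265; 154/5755 -733/1151]
step 2: x' = x̄ + K·y = [-181409/276240, 1044/1151]
step 2: P' = (I − K·H)·P̄ = [654617/1381200 154/5755; 154/5755 2199/1151]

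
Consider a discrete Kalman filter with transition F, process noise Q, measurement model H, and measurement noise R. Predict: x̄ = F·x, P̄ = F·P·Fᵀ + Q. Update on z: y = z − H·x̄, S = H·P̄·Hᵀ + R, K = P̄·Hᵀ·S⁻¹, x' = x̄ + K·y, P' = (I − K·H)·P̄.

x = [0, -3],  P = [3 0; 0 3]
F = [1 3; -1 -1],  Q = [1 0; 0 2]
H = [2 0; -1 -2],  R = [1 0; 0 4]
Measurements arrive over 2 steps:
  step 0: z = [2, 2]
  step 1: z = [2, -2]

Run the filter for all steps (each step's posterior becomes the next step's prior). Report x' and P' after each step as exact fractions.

step 0: x̄ = F·x = [-9, 3]
step 0: P̄ = F·P·Fᵀ + Q = [31 -12; -12 8]
step 0: y = z − H·x̄ = [20, -1]
step 0: S = H·P̄·Hᵀ + R = [125 -14; -14 19]
step 0: K = P̄·Hᵀ·S⁻¹ = [1080/2179 -7/2179; -512/2179 -836/2179]
step 0: x' = x̄ + K·y = [1996/2179, -2867/2179]
step 0: P' = (I − K·H)·P̄ = [540/2179 -256/2179; -256/2179 1800/2179]
step 1: x̄ = F·x = [-6605/2179, 871/2179]
step 1: P̄ = F·P·Fᵀ + Q = [17383/2179 -4916/2179; -4916/2179 6186/2179]
step 1: y = z − H·x̄ = [17568/2179, -9221/2179]
step 1: S = H·P̄·Hᵀ + R = [71711/2179 -15102/2179; -15102/2179 31179/2179]
step 1: K = P̄·Hᵀ·S⁻¹ = [148376/307145 -2517/307145; -12824/61429 -62704/184287]
step 1: x' = x̄ + K·y = [55180/61429, 28835/184287]
step 1: P' = (I − K·H)·P̄ = [74188/307145 -6412/61429; -6412/61429 135026/184287]

step 0: x' = [1996/2179, -2867/2179], P' = [540/2179 -256/2179; -256/2179 1800/2179]
step 1: x' = [55180/61429, 28835/184287], P' = [74188/307145 -6412/61429; -6412/61429 135026/184287]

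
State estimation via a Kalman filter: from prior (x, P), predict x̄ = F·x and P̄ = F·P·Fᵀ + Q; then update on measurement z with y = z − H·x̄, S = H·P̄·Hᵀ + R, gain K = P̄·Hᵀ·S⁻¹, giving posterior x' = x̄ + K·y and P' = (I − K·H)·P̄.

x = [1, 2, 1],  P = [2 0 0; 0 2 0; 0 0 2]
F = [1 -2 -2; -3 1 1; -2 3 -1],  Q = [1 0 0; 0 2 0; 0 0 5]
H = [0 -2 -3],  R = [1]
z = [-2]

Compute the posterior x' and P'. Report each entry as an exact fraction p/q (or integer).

x̄ = F·x = [-5, 0, 3]
P̄ = F·P·Fᵀ + Q = [19 -14 -12; -14 24 16; -12 16 33]
y = z − H·x̄ = [7]
S = H·P̄·Hᵀ + R = [586]
K = P̄·Hᵀ·S⁻¹ = [32/293; -48/293; -131/586]
x' = x̄ + K·y = [-1241/293, -336/293, 841/586]
P' = (I − K·H)·P̄ = [3519/293 -1030/293 676/293; -1030/293 2424/293 -1600/293; 676/293 -1600/293 2177/586]

x' = [-1241/293, -336/293, 841/586]
P' = [3519/293 -1030/293 676/293; -1030/293 2424/293 -1600/293; 676/293 -1600/293 2177/586]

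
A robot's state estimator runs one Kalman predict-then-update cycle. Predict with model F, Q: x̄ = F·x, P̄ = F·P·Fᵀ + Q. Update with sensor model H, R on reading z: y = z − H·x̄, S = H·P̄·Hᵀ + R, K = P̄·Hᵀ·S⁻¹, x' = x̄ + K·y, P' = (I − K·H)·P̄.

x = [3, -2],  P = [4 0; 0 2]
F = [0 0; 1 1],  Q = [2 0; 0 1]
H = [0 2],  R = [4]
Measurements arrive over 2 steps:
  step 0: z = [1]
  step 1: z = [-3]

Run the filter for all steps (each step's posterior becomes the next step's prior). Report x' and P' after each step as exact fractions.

step 0: x̄ = F·x = [0, 1]
step 0: P̄ = F·P·Fᵀ + Q = [2 0; 0 7]
step 0: y = z − H·x̄ = [-1]
step 0: S = H·P̄·Hᵀ + R = [32]
step 0: K = P̄·Hᵀ·S⁻¹ = [0; 7/16]
step 0: x' = x̄ + K·y = [0, 9/16]
step 0: P' = (I − K·H)·P̄ = [2 0; 0 7/8]
step 1: x̄ = F·x = [0, 9/16]
step 1: P̄ = F·P·Fᵀ + Q = [2 0; 0 31/8]
step 1: y = z − H·x̄ = [-33/8]
step 1: S = H·P̄·Hᵀ + R = [39/2]
step 1: K = P̄·Hᵀ·S⁻¹ = [0; 31/78]
step 1: x' = x̄ + K·y = [0, -14/13]
step 1: P' = (I − K·H)·P̄ = [2 0; 0 31/39]

step 0: x' = [0, 9/16], P' = [2 0; 0 7/8]
step 1: x' = [0, -14/13], P' = [2 0; 0 31/39]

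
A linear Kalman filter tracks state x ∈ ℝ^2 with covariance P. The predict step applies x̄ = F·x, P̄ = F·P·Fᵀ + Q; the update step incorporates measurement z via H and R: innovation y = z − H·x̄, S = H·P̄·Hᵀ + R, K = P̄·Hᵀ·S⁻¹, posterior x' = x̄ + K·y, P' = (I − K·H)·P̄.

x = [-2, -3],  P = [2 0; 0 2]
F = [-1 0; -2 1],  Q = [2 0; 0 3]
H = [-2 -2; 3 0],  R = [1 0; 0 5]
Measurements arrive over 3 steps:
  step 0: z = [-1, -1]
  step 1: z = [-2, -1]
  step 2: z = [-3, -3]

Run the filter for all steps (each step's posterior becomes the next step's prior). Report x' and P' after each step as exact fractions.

step 0: x' = [166/1837, 687/1837], P' = [740/1837 -700/1837; -700/1837 1109/1837]
step 1: x' = [-259912/1449751, 1651365/1449751], P' = [565270/1449751 -532300/1449751; -532300/1449751 849540/1449751]
step 2: x' = [-248548828/374124473, 793861169/374124473], P' = [145839660/374124473 -137293640/374124473; -137293640/374124473 657228289/1122373419]

step 0: x̄ = F·x = [2, 1]
step 0: P̄ = F·P·Fᵀ + Q = [4 4; 4 13]
step 0: y = z − H·x̄ = [5, -7]
step 0: S = H·P̄·Hᵀ + R = [101 -48; -48 41]
step 0: K = P̄·Hᵀ·S⁻¹ = [-80/1837 444/1837; -818/1837 -420/1837]
step 0: x' = x̄ + K·y = [166/1837, 687/1837]
step 0: P' = (I − K·H)·P̄ = [740/1837 -700/1837; -700/1837 1109/1837]
step 1: x̄ = F·x = [-166/1837, 355/1837]
step 1: P̄ = F·P·Fᵀ + Q = [4414/1837 2180/1837; 2180/1837 12380/1837]
step 1: y = z − H·x̄ = [-3296/1837, -1339/1837]
step 1: S = H·P̄·Hᵀ + R = [86453/1837 -39564/1837; -39564/1837 48911/1837]
step 1: K = P̄·Hᵀ·S⁻¹ = [-65940/1449751 339162/1449751; -634480/1449751 -319380/1449751]
step 1: x' = x̄ + K·y = [-259912/1449751, 1651365/1449751]
step 1: P' = (I − K·H)·P̄ = [565270/1449751 -532300/1449751; -532300/1449751 849540/1449751]
step 2: x̄ = F·x = [259912/1449751, 2171189/1449751]
step 2: P̄ = F·P·Fᵀ + Q = [3464772/1449751 1662840/1449751; 1662840/1449751 9589073/1449751]
step 2: y = z − H·x̄ = [512949/1449751, -5128989/1449751]
step 2: S = H·P̄·Hᵀ + R = [66967851/1449751 -30765672/1449751; -30765672/1449751 38431703/1449751]
step 2: K = P̄·Hᵀ·S⁻¹ = [-17092040/374124473 87503796/374124473; -490694738/1122373419 -82376184/374124473]
step 2: x' = x̄ + K·y = [-248548828/374124473, 793861169/374124473]
step 2: P' = (I − K·H)·P̄ = [145839660/374124473 -137293640/374124473; -137293640/374124473 657228289/1122373419]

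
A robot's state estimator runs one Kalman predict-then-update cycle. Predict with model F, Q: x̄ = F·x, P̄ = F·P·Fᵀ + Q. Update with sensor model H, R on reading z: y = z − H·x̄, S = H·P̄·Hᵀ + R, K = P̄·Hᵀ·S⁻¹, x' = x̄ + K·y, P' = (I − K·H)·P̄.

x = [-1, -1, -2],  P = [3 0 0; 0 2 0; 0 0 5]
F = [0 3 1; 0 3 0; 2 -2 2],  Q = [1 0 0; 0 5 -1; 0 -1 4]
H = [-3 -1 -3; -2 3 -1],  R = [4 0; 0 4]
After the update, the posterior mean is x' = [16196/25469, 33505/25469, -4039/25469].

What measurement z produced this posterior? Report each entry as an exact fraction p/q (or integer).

z = [-3, 3]

x̄ = F·x = [-5, -3, -4]
P̄ = F·P·Fᵀ + Q = [24 18 -2; 18 23 -13; -2 -13 44]
S = H·P̄·Hᵀ + R = [633 167; 167 205]
K = P̄·Hᵀ·S⁻¹ = [-4639/25469 4773/25469; -3868/25469 8866/25469; -2493/25469 -7784/25469]
x' − x̄ = [143541/25469, 109912/25469, 97837/25469] = K·y
y = (KᵀK)⁻¹·Kᵀ·(x' − x̄) = [-33, -2]
z = y + H·x̄ = [-33, -2] + [30, 5] = [-3, 3]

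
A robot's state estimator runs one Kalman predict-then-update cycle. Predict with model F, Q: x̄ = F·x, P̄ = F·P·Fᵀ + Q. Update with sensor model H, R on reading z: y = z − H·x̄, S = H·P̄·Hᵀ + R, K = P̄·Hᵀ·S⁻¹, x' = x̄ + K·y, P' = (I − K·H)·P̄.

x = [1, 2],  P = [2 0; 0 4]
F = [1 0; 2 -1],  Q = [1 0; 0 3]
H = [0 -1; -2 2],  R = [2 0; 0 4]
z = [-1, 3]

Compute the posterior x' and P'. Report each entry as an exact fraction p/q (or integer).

x' = [21/44, 3/2]
P' = [31/22 1; 1 4/3]

x̄ = F·x = [1, 0]
P̄ = F·P·Fᵀ + Q = [3 4; 4 15]
y = z − H·x̄ = [-1, 5]
S = H·P̄·Hᵀ + R = [17 -22; -22 44]
K = P̄·Hᵀ·S⁻¹ = [-1/2 -9/44; -2/3 1/6]
x' = x̄ + K·y = [21/44, 3/2]
P' = (I − K·H)·P̄ = [31/22 1; 1 4/3]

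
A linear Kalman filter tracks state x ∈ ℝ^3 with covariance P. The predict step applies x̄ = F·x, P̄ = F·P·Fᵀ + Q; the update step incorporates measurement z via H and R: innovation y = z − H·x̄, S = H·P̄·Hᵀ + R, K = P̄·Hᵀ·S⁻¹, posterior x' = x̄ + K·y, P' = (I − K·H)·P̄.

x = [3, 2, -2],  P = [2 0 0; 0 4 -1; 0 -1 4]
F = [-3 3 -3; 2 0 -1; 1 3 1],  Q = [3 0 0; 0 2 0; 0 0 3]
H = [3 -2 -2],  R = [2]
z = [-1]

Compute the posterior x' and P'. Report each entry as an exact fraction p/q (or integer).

x' = [8319/913, 6804/913, 6151/913]
P' = [23502/913 9714/913 25260/913; 9714/913 12157/913 2439/913; 25260/913 2439/913 35463/913]

x̄ = F·x = [3, 8, 7]
P̄ = F·P·Fᵀ + Q = [111 3 24; 3 14 3; 24 3 39]
y = z − H·x̄ = [20]
S = H·P̄·Hᵀ + R = [913]
K = P̄·Hᵀ·S⁻¹ = [279/913; -25/913; -12/913]
x' = x̄ + K·y = [8319/913, 6804/913, 6151/913]
P' = (I − K·H)·P̄ = [23502/913 9714/913 25260/913; 9714/913 12157/913 2439/913; 25260/913 2439/913 35463/913]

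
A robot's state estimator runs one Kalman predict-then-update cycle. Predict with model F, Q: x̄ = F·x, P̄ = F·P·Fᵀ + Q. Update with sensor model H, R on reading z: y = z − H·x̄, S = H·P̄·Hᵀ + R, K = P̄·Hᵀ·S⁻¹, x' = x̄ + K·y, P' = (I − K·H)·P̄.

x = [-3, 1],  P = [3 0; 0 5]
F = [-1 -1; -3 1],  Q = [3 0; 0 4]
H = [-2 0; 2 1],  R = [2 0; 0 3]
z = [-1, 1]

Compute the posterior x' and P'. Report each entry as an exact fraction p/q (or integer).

x' = [273/925, 1042/925]
P' = [413/925 -748/925; -748/925 3908/925]

x̄ = F·x = [2, 10]
P̄ = F·P·Fᵀ + Q = [11 4; 4 36]
y = z − H·x̄ = [3, -13]
S = H·P̄·Hᵀ + R = [46 -52; -52 99]
K = P̄·Hᵀ·S⁻¹ = [-413/925 26/925; 748/925 804/925]
x' = x̄ + K·y = [273/925, 1042/925]
P' = (I − K·H)·P̄ = [413/925 -748/925; -748/925 3908/925]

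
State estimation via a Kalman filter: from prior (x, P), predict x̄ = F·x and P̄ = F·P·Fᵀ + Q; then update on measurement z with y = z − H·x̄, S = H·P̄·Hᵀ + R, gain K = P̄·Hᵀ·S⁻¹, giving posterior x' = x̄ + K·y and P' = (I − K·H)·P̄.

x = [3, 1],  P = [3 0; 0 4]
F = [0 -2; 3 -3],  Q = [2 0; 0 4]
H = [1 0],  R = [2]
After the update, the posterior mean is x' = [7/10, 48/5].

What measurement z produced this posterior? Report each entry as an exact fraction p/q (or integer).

z = [1]

x̄ = F·x = [-2, 6]
P̄ = F·P·Fᵀ + Q = [18 24; 24 67]
S = H·P̄·Hᵀ + R = [20]
K = P̄·Hᵀ·S⁻¹ = [9/10; 6/5]
x' − x̄ = [27/10, 18/5] = K·y
y = (KᵀK)⁻¹·Kᵀ·(x' − x̄) = [3]
z = y + H·x̄ = [3] + [-2] = [1]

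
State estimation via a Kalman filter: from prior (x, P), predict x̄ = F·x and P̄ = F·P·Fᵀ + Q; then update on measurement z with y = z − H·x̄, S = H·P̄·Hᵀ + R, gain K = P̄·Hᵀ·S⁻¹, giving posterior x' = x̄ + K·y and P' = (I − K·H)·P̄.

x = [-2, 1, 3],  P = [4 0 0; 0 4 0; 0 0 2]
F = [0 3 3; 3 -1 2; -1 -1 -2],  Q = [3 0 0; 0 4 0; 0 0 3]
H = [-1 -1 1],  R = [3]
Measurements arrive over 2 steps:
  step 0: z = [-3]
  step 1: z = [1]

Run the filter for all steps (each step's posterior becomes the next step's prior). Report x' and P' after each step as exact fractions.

step 0: x̄ = F·x = [12, -1, -5]
step 0: P̄ = F·P·Fᵀ + Q = [57 0 -24; 0 52 -16; -24 -16 19]
step 0: y = z − H·x̄ = [13]
step 0: S = H·P̄·Hᵀ + R = [211]
step 0: K = P̄·Hᵀ·S⁻¹ = [-81/211; -68/211; 59/211]
step 0: x' = x̄ + K·y = [1479/211, -1095/211, -288/211]
step 0: P' = (I − K·H)·P̄ = [5466/211 -5508/211 -285/211; -5508/211 6348/211 636/211; -285/211 636/211 528/211]
step 1: x̄ = F·x = [-4149/211, 4956/211, 192/211]
step 1: P̄ = F·P·Fᵀ + Q = [73965/211 -66105/211 -10557/211; -66105/211 85582/211 1134/211; -10557/211 1134/211 4947/211]
step 1: y = z − H·x̄ = [826/211]
step 1: S = H·P̄·Hᵀ + R = [51763/211]
step 1: K = P̄·Hᵀ·S⁻¹ = [-18417/51763; -18343/51763; 14370/51763]
step 1: x' = x̄ + K·y = [-1089939/51763, 1144010/51763, 103356/51763]
step 1: P' = (I − K·H)·P̄ = [16537746/51763 -17818086/51763 -1335591/51763; -17818086/51763 19400547/51763 1527432/51763; -1335591/51763 1527432/51763 234951/51763]

step 0: x' = [1479/211, -1095/211, -288/211], P' = [5466/211 -5508/211 -285/211; -5508/211 6348/211 636/211; -285/211 636/211 528/211]
step 1: x' = [-1089939/51763, 1144010/51763, 103356/51763], P' = [16537746/51763 -17818086/51763 -1335591/51763; -17818086/51763 19400547/51763 1527432/51763; -1335591/51763 1527432/51763 234951/51763]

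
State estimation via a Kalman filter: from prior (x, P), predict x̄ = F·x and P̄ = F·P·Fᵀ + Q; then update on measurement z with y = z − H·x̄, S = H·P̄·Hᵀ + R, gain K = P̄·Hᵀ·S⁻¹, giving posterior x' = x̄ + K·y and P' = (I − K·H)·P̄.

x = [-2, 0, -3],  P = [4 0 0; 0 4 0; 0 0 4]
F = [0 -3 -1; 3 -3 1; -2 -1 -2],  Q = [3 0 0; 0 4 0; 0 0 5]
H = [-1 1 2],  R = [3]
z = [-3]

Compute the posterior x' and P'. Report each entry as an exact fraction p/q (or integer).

x' = [-11/6, -31/3, 3]
P' = [1997/66 940/33 17/11; 940/33 2608/33 -276/11; 17/11 -276/11 157/11]

x̄ = F·x = [3, -9, 10]
P̄ = F·P·Fᵀ + Q = [43 32 20; 32 80 -20; 20 -20 41]
y = z − H·x̄ = [-11]
S = H·P̄·Hᵀ + R = [66]
K = P̄·Hᵀ·S⁻¹ = [29/66; 4/33; 7/11]
x' = x̄ + K·y = [-11/6, -31/3, 3]
P' = (I − K·H)·P̄ = [1997/66 940/33 17/11; 940/33 2608/33 -276/11; 17/11 -276/11 157/11]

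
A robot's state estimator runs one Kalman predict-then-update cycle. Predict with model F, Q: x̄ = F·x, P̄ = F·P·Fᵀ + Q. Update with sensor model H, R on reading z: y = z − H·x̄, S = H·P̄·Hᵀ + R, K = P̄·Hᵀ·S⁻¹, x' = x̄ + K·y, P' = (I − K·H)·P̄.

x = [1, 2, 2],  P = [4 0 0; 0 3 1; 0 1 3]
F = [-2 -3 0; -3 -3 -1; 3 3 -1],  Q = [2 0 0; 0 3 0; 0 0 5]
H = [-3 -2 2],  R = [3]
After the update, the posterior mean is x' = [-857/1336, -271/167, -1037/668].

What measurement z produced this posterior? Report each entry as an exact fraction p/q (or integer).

x̄ = F·x = [-8, -11, 7]
P̄ = F·P·Fᵀ + Q = [45 54 -48; 54 75 -60; -48 -60 65]
S = H·P̄·Hᵀ + R = [2672]
K = P̄·Hᵀ·S⁻¹ = [-339/2672; -27/167; 197/1336]
x' − x̄ = [9831/1336, 1566/167, -5713/668] = K·y
y = (KᵀK)⁻¹·Kᵀ·(x' − x̄) = [-58]
z = y + H·x̄ = [-58] + [60] = [2]

z = [2]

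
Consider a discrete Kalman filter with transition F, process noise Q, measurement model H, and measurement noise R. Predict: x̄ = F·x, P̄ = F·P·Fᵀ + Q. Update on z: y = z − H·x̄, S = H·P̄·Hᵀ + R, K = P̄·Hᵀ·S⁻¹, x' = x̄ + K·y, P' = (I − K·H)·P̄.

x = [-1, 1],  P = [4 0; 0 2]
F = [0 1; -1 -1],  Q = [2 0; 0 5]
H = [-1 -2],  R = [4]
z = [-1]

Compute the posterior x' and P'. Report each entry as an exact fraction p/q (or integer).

x' = [1, 0]
P' = [4 -2; -2 21/11]

x̄ = F·x = [1, 0]
P̄ = F·P·Fᵀ + Q = [4 -2; -2 11]
y = z − H·x̄ = [0]
S = H·P̄·Hᵀ + R = [44]
K = P̄·Hᵀ·S⁻¹ = [0; -5/11]
x' = x̄ + K·y = [1, 0]
P' = (I − K·H)·P̄ = [4 -2; -2 21/11]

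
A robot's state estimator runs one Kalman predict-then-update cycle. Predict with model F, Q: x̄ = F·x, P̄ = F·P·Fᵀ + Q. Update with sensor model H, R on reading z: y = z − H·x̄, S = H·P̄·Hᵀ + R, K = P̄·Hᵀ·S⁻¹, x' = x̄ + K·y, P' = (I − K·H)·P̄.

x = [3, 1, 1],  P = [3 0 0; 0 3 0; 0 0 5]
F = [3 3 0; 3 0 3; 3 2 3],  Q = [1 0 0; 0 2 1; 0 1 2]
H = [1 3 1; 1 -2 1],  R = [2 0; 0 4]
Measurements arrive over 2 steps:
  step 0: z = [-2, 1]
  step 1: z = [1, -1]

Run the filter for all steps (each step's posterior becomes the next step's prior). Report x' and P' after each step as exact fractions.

step 0: x̄ = F·x = [12, 12, 14]
step 0: P̄ = F·P·Fᵀ + Q = [55 27 45; 27 74 73; 45 73 86]
step 0: y = z − H·x̄ = [-64, -1]
step 0: S = H·P̄·Hᵀ + R = [1499 -113; -113 131]
step 0: K = P̄·Hᵀ·S⁻¹ = [28909/183600 89407/183600; 18379/91800 -17783/91800; 8831/36720 3413/36720]
step 0: x' = x̄ + K·y = [263617/183600, -56873/91800, -54517/36720]
step 0: P' = (I − K·H)·P̄ = [752749/183600 -29981/91800 -103009/36720; -29981/91800 10789/45900 401/18360; -103009/36720 401/18360 23653/7344]
step 1: x̄ = F·x = [49957/20400, -1121/7650, -63599/45900]
step 1: P̄ = F·P·Fᵀ + Q = [232127/6800 7573/850 42637/5100; 7573/850 22174/1275 55703/3825; 42637/5100 55703/3825 168391/11475]
step 1: y = z − H·x̄ = [13819/36720, -17305/7344]
step 1: S = H·P̄·Hᵀ + R = [2679733/7344 -112691/7344; -112691/7344 332005/7344]
step 1: K = P̄·Hᵀ·S⁻¹ = [25763919/119415236 369653217/597076180; 11920199/59707618 -54460843/298538090; 21466113/119415236 -44015069/597076180]
step 1: x' = x̄ + K·y = [1599030221/1492690450, 267529741/746345225, -1708003367/1492690450]
step 1: P' = (I − K·H)·P̄ = [11711455091/2985380900 -610486839/1492690450 -6760338107/2985380900; -610486839/1492690450 168522681/746345225 195360703/1492690450; -6760338107/2985380900 195360703/1492690450 6661479539/2985380900]

step 0: x' = [263617/183600, -56873/91800, -54517/36720], P' = [752749/183600 -29981/91800 -103009/36720; -29981/91800 10789/45900 401/18360; -103009/36720 401/18360 23653/7344]
step 1: x' = [1599030221/1492690450, 267529741/746345225, -1708003367/1492690450], P' = [11711455091/2985380900 -610486839/1492690450 -6760338107/2985380900; -610486839/1492690450 168522681/746345225 195360703/1492690450; -6760338107/2985380900 195360703/1492690450 6661479539/2985380900]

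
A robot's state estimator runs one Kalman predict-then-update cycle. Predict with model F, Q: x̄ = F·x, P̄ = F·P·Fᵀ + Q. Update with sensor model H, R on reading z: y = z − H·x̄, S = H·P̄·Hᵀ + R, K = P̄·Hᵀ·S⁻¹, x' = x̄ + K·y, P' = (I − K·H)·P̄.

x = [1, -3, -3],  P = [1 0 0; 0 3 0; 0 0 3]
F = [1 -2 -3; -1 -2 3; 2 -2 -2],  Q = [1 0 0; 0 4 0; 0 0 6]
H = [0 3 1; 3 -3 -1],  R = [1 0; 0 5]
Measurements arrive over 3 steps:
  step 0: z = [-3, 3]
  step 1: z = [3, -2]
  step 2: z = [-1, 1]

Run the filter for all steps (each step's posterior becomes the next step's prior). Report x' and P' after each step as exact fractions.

step 0: x' = [38615/141416, -46049/35354, 75545/70708], P' = [92641/141416 -2591/35354 38615/70708; -2591/35354 16670/17677 -46049/17677; 38615/70708 -46049/17677 287669/35354]
step 1: x' = [95597856/138489541, 111280692/138489541, 120740294/138489541], P' = [3142559487/5539581640 -39857709/553958164 1313223033/2769790820; -39857709/553958164 241881809/276979082 -663656063/276979082; 1313223033/2769790820 -663656063/276979082 10330387427/1384895410]
step 2: x' = [-94767646733097/199513434685340, -61255584686007/99756717342670, 48439800674843/99756717342670], P' = [113119286549857/199513434685340 -7290846130733/99756717342670 47625333482397/99756717342670; -7290846130733/99756717342670 42804527183182/49878358671335 -117295877371683/49878358671335; 47625333482397/99756717342670 -117295877371683/49878358671335 365546607696707/49878358671335]

step 0: x̄ = F·x = [16, -4, 14]
step 0: P̄ = F·P·Fᵀ + Q = [41 -16 32; -16 44 -8; 32 -8 34]
step 0: y = z − H·x̄ = [-5, -43]
step 0: S = H·P̄·Hᵀ + R = [383 -430; -430 852]
step 0: K = P̄·Hᵀ·S⁻¹ = [23069/70708 46357/141416; 3961/17677 -3139/35354; 11375/35354 18619/70708]
step 0: x' = x̄ + K·y = [38615/141416, -46049/35354, 75545/70708]
step 0: P' = (I − K·H)·P̄ = [92641/141416 -2591/35354 38615/70708; -2591/35354 16670/17677 -46049/17677; 38615/70708 -46049/17677 287669/35354]
step 1: x̄ = F·x = [-46263/141416, 783047/141416, 71721/70708]
step 1: P̄ = F·P·Fᵀ + Q = [6280953/141416 -9451905/141416 1691601/70708; -9451905/141416 15463697/141416 -2590273/70708; 1691601/70708 -2590273/70708 718285/35354]
step 1: y = z − H·x̄ = [-2068335/141416, 587135/35354]
step 1: S = H·P̄·Hᵀ + R = [111104553/141416 -46470169/35354; -46470169/35354 39754234/17677]
step 1: K = P̄·Hᵀ·S⁻¹ = [357678699/1384895410 1599392733/5539581640; 30994682/138489541 -48710371/553958164; 187773241/692447705 637715227/2769790820]
step 1: x' = x̄ + K·y = [95597856/138489541, 111280692/138489541, 120740294/138489541]
step 1: P' = (I − K·H)·P̄ = [3142559487/5539581640 -39857709/553958164 1313223033/2769790820; -39857709/553958164 241881809/276979082 -663656063/276979082; 1313223033/2769790820 -663656063/276979082 10330387427/1384895410]
step 2: x̄ = F·x = [-489184410/138489541, 44061642/138489541, -3737620/1897117]
step 2: P̄ = F·P·Fᵀ + Q = [226484810063/5539581640 -339927285743/5539581640 837079749/37942340; -339927285743/5539581640 558469848503/5539581640 -1277458269/37942340; 837079749/37942340 -1277458269/37942340 364508731/18971170]
step 2: y = z − H·x̄ = [2171793/138489541, 1465381437/138489541]
step 2: S = H·P̄·Hᵀ + R = [803830264795/1107916328 -167657909599/138489541; -167657909599/138489541 1433135278044/692447705]
step 2: K = P̄·Hᵀ·S⁻¹ = [12876397545099/49878358671335 11514090778767/39902686937068; 11117704177863/49878358671335 -1764317869917/19951343468534; 13658975581658/49878358671335 4622321971355/19951343468534]
step 2: x' = x̄ + K·y = [-94767646733097/199513434685340, -61255584686007/99756717342670, 48439800674843/99756717342670]
step 2: P' = (I − K·H)·P̄ = [113119286549857/199513434685340 -7290846130733/99756717342670 47625333482397/99756717342670; -7290846130733/99756717342670 42804527183182/49878358671335 -117295877371683/49878358671335; 47625333482397/99756717342670 -117295877371683/49878358671335 365546607696707/49878358671335]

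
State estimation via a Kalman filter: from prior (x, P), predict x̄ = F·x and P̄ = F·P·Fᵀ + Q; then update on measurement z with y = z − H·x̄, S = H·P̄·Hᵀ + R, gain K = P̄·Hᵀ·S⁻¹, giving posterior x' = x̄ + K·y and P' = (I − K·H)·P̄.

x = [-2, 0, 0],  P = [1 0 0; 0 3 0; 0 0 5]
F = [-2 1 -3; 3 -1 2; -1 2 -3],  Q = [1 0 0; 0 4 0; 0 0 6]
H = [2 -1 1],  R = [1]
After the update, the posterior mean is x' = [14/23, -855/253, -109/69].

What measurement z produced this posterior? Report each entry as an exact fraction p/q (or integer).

z = [3]

x̄ = F·x = [4, -6, 2]
P̄ = F·P·Fᵀ + Q = [53 -39 53; -39 36 -39; 53 -39 64]
S = H·P̄·Hᵀ + R = [759]
K = P̄·Hᵀ·S⁻¹ = [6/23; -51/253; 19/69]
x' − x̄ = [-78/23, 663/253, -247/69] = K·y
y = (KᵀK)⁻¹·Kᵀ·(x' − x̄) = [-13]
z = y + H·x̄ = [-13] + [16] = [3]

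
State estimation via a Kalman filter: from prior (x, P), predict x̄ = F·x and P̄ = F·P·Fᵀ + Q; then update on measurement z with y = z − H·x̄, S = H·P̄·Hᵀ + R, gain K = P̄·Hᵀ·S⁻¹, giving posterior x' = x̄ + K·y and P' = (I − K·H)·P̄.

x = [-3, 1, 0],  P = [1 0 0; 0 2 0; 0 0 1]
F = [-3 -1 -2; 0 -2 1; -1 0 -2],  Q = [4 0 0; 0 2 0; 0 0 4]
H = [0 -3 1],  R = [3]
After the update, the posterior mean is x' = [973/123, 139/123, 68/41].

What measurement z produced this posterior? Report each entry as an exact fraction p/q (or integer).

z = [-2]

x̄ = F·x = [8, -2, 3]
P̄ = F·P·Fᵀ + Q = [19 2 7; 2 11 -2; 7 -2 9]
S = H·P̄·Hᵀ + R = [123]
K = P̄·Hᵀ·S⁻¹ = [1/123; -35/123; 5/41]
x' − x̄ = [-11/123, 385/123, -55/41] = K·y
y = (KᵀK)⁻¹·Kᵀ·(x' − x̄) = [-11]
z = y + H·x̄ = [-11] + [9] = [-2]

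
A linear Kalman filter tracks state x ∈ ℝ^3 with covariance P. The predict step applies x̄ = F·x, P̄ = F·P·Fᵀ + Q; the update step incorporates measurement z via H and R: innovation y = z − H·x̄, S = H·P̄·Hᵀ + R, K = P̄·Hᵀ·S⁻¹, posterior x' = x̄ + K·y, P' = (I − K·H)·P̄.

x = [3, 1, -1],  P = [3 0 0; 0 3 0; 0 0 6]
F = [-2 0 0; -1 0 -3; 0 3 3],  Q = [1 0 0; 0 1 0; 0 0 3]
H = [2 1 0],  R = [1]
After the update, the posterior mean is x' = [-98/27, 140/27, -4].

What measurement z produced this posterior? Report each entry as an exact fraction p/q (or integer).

x̄ = F·x = [-6, 0, 0]
P̄ = F·P·Fᵀ + Q = [13 6 0; 6 58 -54; 0 -54 84]
S = H·P̄·Hᵀ + R = [135]
K = P̄·Hᵀ·S⁻¹ = [32/135; 14/27; -2/5]
x' − x̄ = [64/27, 140/27, -4] = K·y
y = (KᵀK)⁻¹·Kᵀ·(x' − x̄) = [10]
z = y + H·x̄ = [10] + [-12] = [-2]

z = [-2]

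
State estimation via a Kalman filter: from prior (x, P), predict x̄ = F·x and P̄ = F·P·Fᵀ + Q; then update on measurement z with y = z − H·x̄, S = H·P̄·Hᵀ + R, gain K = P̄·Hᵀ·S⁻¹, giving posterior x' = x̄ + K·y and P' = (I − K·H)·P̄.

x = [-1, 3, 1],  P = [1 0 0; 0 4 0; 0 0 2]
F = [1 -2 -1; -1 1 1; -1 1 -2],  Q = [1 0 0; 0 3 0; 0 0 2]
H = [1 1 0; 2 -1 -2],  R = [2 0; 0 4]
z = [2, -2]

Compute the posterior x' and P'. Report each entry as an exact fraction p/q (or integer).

x' = [-128/89, 244/89, -151/89]
P' = [6654/1691 -5592/1691 8716/1691; -5592/1691 6944/1691 -8438/1691; 8716/1691 -8438/1691 13539/1691]

x̄ = F·x = [-8, 5, 2]
P̄ = F·P·Fᵀ + Q = [20 -11 -5; -11 10 1; -5 1 15]
y = z − H·x̄ = [5, 23]
S = H·P̄·Hᵀ + R = [10 27; 27 242]
K = P̄·Hᵀ·S⁻¹ = [531/1691 367/1691; 676/1691 -313/1691; 139/1691 -302/1691]
x' = x̄ + K·y = [-128/89, 244/89, -151/89]
P' = (I − K·H)·P̄ = [6654/1691 -5592/1691 8716/1691; -5592/1691 6944/1691 -8438/1691; 8716/1691 -8438/1691 13539/1691]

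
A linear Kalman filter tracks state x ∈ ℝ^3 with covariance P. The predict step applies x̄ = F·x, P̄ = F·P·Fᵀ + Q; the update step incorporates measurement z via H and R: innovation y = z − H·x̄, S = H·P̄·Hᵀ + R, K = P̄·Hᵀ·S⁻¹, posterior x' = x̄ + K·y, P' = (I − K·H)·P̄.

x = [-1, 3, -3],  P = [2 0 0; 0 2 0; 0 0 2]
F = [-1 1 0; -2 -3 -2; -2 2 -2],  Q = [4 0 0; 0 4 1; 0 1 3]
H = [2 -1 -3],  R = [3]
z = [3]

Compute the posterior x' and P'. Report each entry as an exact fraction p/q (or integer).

x̄ = F·x = [4, -1, 14]
P̄ = F·P·Fᵀ + Q = [8 -2 8; -2 38 5; 8 5 27]
y = z − H·x̄ = [36]
S = H·P̄·Hᵀ + R = [258]
K = P̄·Hᵀ·S⁻¹ = [-1/43; -19/86; -35/129]
x' = x̄ + K·y = [136/43, -385/43, 182/43]
P' = (I − K·H)·P̄ = [338/43 -143/43 274/43; -143/43 2185/86 -450/43; 274/43 -450/43 1033/129]

x' = [136/43, -385/43, 182/43]
P' = [338/43 -143/43 274/43; -143/43 2185/86 -450/43; 274/43 -450/43 1033/129]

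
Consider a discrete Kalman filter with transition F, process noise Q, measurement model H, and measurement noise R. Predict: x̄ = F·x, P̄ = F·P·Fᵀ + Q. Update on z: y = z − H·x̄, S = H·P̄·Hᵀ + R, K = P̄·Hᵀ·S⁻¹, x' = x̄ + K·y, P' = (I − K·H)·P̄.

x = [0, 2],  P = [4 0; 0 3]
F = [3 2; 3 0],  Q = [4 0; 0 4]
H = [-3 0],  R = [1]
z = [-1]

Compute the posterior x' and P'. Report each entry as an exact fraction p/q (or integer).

x' = [160/469, -1188/469]
P' = [52/469 36/469; 36/469 7096/469]

x̄ = F·x = [4, 0]
P̄ = F·P·Fᵀ + Q = [52 36; 36 40]
y = z − H·x̄ = [11]
S = H·P̄·Hᵀ + R = [469]
K = P̄·Hᵀ·S⁻¹ = [-156/469; -108/469]
x' = x̄ + K·y = [160/469, -1188/469]
P' = (I − K·H)·P̄ = [52/469 36/469; 36/469 7096/469]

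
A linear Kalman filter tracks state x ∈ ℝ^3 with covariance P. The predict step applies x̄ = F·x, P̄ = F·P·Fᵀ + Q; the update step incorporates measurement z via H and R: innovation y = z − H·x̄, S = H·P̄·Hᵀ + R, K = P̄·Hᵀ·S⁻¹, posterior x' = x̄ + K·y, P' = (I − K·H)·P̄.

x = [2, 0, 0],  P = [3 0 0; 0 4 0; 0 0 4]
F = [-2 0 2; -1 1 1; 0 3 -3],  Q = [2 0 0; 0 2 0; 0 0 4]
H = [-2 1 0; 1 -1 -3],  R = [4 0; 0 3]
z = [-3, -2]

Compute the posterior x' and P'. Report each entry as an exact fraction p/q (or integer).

x̄ = F·x = [-4, -2, 0]
P̄ = F·P·Fᵀ + Q = [30 14 -24; 14 13 0; -24 0 76]
y = z − H·x̄ = [-9, 0]
S = H·P̄·Hᵀ + R = [81 -175; -175 846]
K = P̄·Hᵀ·S⁻¹ = [-23516/37901 -922/37901; -12515/37901 -2544/37901; -3492/37901 -12012/37901]
x' = x̄ + K·y = [60040/37901, 36833/37901, 31428/37901]
P' = (I − K·H)·P̄ = [136430/37901 178796/37901 -13200/37901; 178796/37901 307532/37901 -40368/37901; -13200/37901 -40368/37901 21068/37901]

x' = [60040/37901, 36833/37901, 31428/37901]
P' = [136430/37901 178796/37901 -13200/37901; 178796/37901 307532/37901 -40368/37901; -13200/37901 -40368/37901 21068/37901]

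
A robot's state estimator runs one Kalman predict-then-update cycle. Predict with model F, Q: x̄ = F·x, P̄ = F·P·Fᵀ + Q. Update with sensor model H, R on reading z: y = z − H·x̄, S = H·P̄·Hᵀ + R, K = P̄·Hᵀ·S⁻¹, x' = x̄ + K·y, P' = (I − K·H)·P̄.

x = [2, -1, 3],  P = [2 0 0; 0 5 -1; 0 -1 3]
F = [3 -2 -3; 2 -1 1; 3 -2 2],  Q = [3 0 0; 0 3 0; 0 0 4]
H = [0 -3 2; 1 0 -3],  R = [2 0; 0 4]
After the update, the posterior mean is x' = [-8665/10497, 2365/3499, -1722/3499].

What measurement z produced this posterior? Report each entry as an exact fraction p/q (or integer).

z = [-3, 1]

x̄ = F·x = [-1, 8, 14]
P̄ = F·P·Fᵀ + Q = [56 12 18; 12 21 32; 18 32 62]
S = H·P̄·Hᵀ + R = [55 -84; -84 510]
K = P̄·Hᵀ·S⁻¹ = [28/3499 55/10497; -1091/3499 -756/3499; 28/3499 -1148/3499]
x' − x̄ = [1832/10497, -25627/3499, -50708/3499] = K·y
y = (KᵀK)⁻¹·Kᵀ·(x' − x̄) = [-7, 44]
z = y + H·x̄ = [-7, 44] + [4, -43] = [-3, 1]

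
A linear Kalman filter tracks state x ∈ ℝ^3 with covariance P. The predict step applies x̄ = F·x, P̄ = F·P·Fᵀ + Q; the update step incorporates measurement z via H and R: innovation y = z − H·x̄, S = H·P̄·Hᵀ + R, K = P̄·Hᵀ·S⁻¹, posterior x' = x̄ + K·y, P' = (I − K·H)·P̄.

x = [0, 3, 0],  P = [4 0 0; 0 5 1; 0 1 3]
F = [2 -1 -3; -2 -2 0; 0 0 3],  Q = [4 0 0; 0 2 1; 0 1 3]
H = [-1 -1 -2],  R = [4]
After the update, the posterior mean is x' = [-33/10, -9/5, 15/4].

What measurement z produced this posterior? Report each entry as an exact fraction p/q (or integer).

z = [-3]

x̄ = F·x = [-3, -6, 0]
P̄ = F·P·Fᵀ + Q = [58 0 -30; 0 38 -5; -30 -5 30]
S = H·P̄·Hᵀ + R = [80]
K = P̄·Hᵀ·S⁻¹ = [1/40; -7/20; -5/16]
x' − x̄ = [-3/10, 21/5, 15/4] = K·y
y = (KᵀK)⁻¹·Kᵀ·(x' − x̄) = [-12]
z = y + H·x̄ = [-12] + [9] = [-3]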